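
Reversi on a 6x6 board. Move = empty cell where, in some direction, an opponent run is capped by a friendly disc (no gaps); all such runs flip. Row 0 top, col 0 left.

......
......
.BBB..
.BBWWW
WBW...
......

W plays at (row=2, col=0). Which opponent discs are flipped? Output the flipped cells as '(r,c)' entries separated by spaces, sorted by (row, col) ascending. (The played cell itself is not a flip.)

Dir NW: edge -> no flip
Dir N: first cell '.' (not opp) -> no flip
Dir NE: first cell '.' (not opp) -> no flip
Dir W: edge -> no flip
Dir E: opp run (2,1) (2,2) (2,3), next='.' -> no flip
Dir SW: edge -> no flip
Dir S: first cell '.' (not opp) -> no flip
Dir SE: opp run (3,1) capped by W -> flip

Answer: (3,1)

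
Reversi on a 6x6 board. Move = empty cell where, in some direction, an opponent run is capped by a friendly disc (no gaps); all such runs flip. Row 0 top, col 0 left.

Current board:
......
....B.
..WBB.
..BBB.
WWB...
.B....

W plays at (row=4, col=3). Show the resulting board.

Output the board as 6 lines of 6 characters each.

Answer: ......
....B.
..WBB.
..BBB.
WWWW..
.B....

Derivation:
Place W at (4,3); scan 8 dirs for brackets.
Dir NW: opp run (3,2), next='.' -> no flip
Dir N: opp run (3,3) (2,3), next='.' -> no flip
Dir NE: opp run (3,4), next='.' -> no flip
Dir W: opp run (4,2) capped by W -> flip
Dir E: first cell '.' (not opp) -> no flip
Dir SW: first cell '.' (not opp) -> no flip
Dir S: first cell '.' (not opp) -> no flip
Dir SE: first cell '.' (not opp) -> no flip
All flips: (4,2)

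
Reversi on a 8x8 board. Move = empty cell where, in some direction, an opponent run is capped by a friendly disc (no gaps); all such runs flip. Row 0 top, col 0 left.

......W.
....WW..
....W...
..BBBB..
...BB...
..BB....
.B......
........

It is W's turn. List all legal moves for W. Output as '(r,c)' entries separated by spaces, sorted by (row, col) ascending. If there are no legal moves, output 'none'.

(2,1): no bracket -> illegal
(2,2): no bracket -> illegal
(2,3): no bracket -> illegal
(2,5): no bracket -> illegal
(2,6): no bracket -> illegal
(3,1): no bracket -> illegal
(3,6): no bracket -> illegal
(4,1): no bracket -> illegal
(4,2): flips 1 -> legal
(4,5): no bracket -> illegal
(4,6): flips 1 -> legal
(5,0): no bracket -> illegal
(5,1): no bracket -> illegal
(5,4): flips 2 -> legal
(5,5): no bracket -> illegal
(6,0): no bracket -> illegal
(6,2): no bracket -> illegal
(6,3): no bracket -> illegal
(6,4): no bracket -> illegal
(7,0): no bracket -> illegal
(7,1): no bracket -> illegal
(7,2): no bracket -> illegal

Answer: (4,2) (4,6) (5,4)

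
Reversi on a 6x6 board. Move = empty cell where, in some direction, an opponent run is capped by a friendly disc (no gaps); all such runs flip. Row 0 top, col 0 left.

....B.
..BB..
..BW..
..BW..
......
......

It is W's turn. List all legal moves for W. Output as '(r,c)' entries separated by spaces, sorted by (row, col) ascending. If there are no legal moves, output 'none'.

Answer: (0,1) (0,3) (1,1) (2,1) (3,1) (4,1)

Derivation:
(0,1): flips 1 -> legal
(0,2): no bracket -> illegal
(0,3): flips 1 -> legal
(0,5): no bracket -> illegal
(1,1): flips 1 -> legal
(1,4): no bracket -> illegal
(1,5): no bracket -> illegal
(2,1): flips 1 -> legal
(2,4): no bracket -> illegal
(3,1): flips 1 -> legal
(4,1): flips 1 -> legal
(4,2): no bracket -> illegal
(4,3): no bracket -> illegal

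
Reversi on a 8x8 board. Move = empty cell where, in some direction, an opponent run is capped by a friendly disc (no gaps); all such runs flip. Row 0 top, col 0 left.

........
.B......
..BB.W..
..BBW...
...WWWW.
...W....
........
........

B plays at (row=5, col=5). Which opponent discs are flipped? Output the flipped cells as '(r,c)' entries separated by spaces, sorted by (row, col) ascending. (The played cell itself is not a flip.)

Answer: (4,4)

Derivation:
Dir NW: opp run (4,4) capped by B -> flip
Dir N: opp run (4,5), next='.' -> no flip
Dir NE: opp run (4,6), next='.' -> no flip
Dir W: first cell '.' (not opp) -> no flip
Dir E: first cell '.' (not opp) -> no flip
Dir SW: first cell '.' (not opp) -> no flip
Dir S: first cell '.' (not opp) -> no flip
Dir SE: first cell '.' (not opp) -> no flip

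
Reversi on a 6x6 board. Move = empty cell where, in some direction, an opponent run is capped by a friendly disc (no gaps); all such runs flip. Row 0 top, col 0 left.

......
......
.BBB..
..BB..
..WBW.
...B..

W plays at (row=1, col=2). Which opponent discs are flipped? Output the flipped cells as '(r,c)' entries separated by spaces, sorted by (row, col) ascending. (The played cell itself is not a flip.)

Answer: (2,2) (3,2)

Derivation:
Dir NW: first cell '.' (not opp) -> no flip
Dir N: first cell '.' (not opp) -> no flip
Dir NE: first cell '.' (not opp) -> no flip
Dir W: first cell '.' (not opp) -> no flip
Dir E: first cell '.' (not opp) -> no flip
Dir SW: opp run (2,1), next='.' -> no flip
Dir S: opp run (2,2) (3,2) capped by W -> flip
Dir SE: opp run (2,3), next='.' -> no flip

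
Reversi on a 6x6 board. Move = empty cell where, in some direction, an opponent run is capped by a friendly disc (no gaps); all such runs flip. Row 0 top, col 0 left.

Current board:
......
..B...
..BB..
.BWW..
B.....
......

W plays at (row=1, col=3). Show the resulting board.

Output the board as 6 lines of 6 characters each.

Answer: ......
..BW..
..BW..
.BWW..
B.....
......

Derivation:
Place W at (1,3); scan 8 dirs for brackets.
Dir NW: first cell '.' (not opp) -> no flip
Dir N: first cell '.' (not opp) -> no flip
Dir NE: first cell '.' (not opp) -> no flip
Dir W: opp run (1,2), next='.' -> no flip
Dir E: first cell '.' (not opp) -> no flip
Dir SW: opp run (2,2) (3,1) (4,0), next=edge -> no flip
Dir S: opp run (2,3) capped by W -> flip
Dir SE: first cell '.' (not opp) -> no flip
All flips: (2,3)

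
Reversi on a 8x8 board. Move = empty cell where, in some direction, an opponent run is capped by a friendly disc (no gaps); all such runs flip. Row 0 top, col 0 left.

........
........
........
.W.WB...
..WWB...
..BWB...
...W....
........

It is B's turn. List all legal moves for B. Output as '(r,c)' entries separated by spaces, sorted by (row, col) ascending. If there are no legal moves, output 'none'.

Answer: (2,2) (3,2) (4,1) (6,2) (7,2) (7,4)

Derivation:
(2,0): no bracket -> illegal
(2,1): no bracket -> illegal
(2,2): flips 1 -> legal
(2,3): no bracket -> illegal
(2,4): no bracket -> illegal
(3,0): no bracket -> illegal
(3,2): flips 3 -> legal
(4,0): no bracket -> illegal
(4,1): flips 2 -> legal
(5,1): no bracket -> illegal
(6,2): flips 1 -> legal
(6,4): no bracket -> illegal
(7,2): flips 1 -> legal
(7,3): no bracket -> illegal
(7,4): flips 1 -> legal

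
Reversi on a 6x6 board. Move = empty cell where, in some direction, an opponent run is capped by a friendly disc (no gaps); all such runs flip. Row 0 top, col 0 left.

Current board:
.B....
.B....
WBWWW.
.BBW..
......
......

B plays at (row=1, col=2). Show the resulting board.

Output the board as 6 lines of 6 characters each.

Answer: .B....
.BB...
WBBWW.
.BBW..
......
......

Derivation:
Place B at (1,2); scan 8 dirs for brackets.
Dir NW: first cell 'B' (not opp) -> no flip
Dir N: first cell '.' (not opp) -> no flip
Dir NE: first cell '.' (not opp) -> no flip
Dir W: first cell 'B' (not opp) -> no flip
Dir E: first cell '.' (not opp) -> no flip
Dir SW: first cell 'B' (not opp) -> no flip
Dir S: opp run (2,2) capped by B -> flip
Dir SE: opp run (2,3), next='.' -> no flip
All flips: (2,2)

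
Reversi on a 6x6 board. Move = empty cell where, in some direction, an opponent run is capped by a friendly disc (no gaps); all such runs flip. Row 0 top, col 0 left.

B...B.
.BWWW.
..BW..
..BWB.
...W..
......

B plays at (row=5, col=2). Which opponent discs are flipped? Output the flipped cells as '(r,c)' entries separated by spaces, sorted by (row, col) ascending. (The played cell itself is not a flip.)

Answer: (4,3)

Derivation:
Dir NW: first cell '.' (not opp) -> no flip
Dir N: first cell '.' (not opp) -> no flip
Dir NE: opp run (4,3) capped by B -> flip
Dir W: first cell '.' (not opp) -> no flip
Dir E: first cell '.' (not opp) -> no flip
Dir SW: edge -> no flip
Dir S: edge -> no flip
Dir SE: edge -> no flip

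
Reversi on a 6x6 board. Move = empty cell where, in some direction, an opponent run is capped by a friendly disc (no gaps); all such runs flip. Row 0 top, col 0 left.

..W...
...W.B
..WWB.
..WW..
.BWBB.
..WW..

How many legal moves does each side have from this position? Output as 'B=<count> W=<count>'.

-- B to move --
(0,1): no bracket -> illegal
(0,3): flips 3 -> legal
(0,4): no bracket -> illegal
(1,1): flips 2 -> legal
(1,2): no bracket -> illegal
(1,4): flips 2 -> legal
(2,1): flips 3 -> legal
(3,1): no bracket -> illegal
(3,4): no bracket -> illegal
(5,1): flips 2 -> legal
(5,4): no bracket -> illegal
B mobility = 5
-- W to move --
(0,4): no bracket -> illegal
(0,5): no bracket -> illegal
(1,4): no bracket -> illegal
(2,5): flips 1 -> legal
(3,0): flips 1 -> legal
(3,1): no bracket -> illegal
(3,4): flips 1 -> legal
(3,5): flips 2 -> legal
(4,0): flips 1 -> legal
(4,5): flips 2 -> legal
(5,0): flips 1 -> legal
(5,1): no bracket -> illegal
(5,4): flips 1 -> legal
(5,5): flips 1 -> legal
W mobility = 9

Answer: B=5 W=9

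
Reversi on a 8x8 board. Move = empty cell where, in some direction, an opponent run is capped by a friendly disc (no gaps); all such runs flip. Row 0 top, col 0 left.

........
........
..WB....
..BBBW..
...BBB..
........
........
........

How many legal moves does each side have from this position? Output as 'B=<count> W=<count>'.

Answer: B=6 W=5

Derivation:
-- B to move --
(1,1): flips 1 -> legal
(1,2): flips 1 -> legal
(1,3): no bracket -> illegal
(2,1): flips 1 -> legal
(2,4): no bracket -> illegal
(2,5): flips 1 -> legal
(2,6): flips 1 -> legal
(3,1): no bracket -> illegal
(3,6): flips 1 -> legal
(4,6): no bracket -> illegal
B mobility = 6
-- W to move --
(1,2): no bracket -> illegal
(1,3): no bracket -> illegal
(1,4): no bracket -> illegal
(2,1): no bracket -> illegal
(2,4): flips 1 -> legal
(2,5): no bracket -> illegal
(3,1): flips 3 -> legal
(3,6): no bracket -> illegal
(4,1): no bracket -> illegal
(4,2): flips 1 -> legal
(4,6): no bracket -> illegal
(5,2): no bracket -> illegal
(5,3): flips 1 -> legal
(5,4): no bracket -> illegal
(5,5): flips 3 -> legal
(5,6): no bracket -> illegal
W mobility = 5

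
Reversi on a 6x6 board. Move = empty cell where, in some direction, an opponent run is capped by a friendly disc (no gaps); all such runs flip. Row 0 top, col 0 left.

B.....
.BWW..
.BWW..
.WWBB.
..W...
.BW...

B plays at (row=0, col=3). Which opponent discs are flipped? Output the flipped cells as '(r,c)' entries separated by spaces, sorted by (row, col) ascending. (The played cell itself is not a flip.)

Dir NW: edge -> no flip
Dir N: edge -> no flip
Dir NE: edge -> no flip
Dir W: first cell '.' (not opp) -> no flip
Dir E: first cell '.' (not opp) -> no flip
Dir SW: opp run (1,2) capped by B -> flip
Dir S: opp run (1,3) (2,3) capped by B -> flip
Dir SE: first cell '.' (not opp) -> no flip

Answer: (1,2) (1,3) (2,3)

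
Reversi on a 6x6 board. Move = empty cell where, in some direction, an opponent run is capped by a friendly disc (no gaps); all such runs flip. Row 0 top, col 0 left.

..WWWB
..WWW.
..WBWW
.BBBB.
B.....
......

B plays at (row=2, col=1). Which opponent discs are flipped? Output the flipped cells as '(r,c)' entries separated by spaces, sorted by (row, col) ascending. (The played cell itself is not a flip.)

Answer: (2,2)

Derivation:
Dir NW: first cell '.' (not opp) -> no flip
Dir N: first cell '.' (not opp) -> no flip
Dir NE: opp run (1,2) (0,3), next=edge -> no flip
Dir W: first cell '.' (not opp) -> no flip
Dir E: opp run (2,2) capped by B -> flip
Dir SW: first cell '.' (not opp) -> no flip
Dir S: first cell 'B' (not opp) -> no flip
Dir SE: first cell 'B' (not opp) -> no flip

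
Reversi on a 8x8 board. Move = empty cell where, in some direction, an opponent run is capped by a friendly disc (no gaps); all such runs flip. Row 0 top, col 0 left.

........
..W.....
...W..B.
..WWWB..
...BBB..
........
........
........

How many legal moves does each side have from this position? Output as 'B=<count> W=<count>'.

-- B to move --
(0,1): flips 3 -> legal
(0,2): no bracket -> illegal
(0,3): no bracket -> illegal
(1,1): no bracket -> illegal
(1,3): flips 2 -> legal
(1,4): no bracket -> illegal
(2,1): flips 1 -> legal
(2,2): flips 1 -> legal
(2,4): flips 1 -> legal
(2,5): flips 1 -> legal
(3,1): flips 3 -> legal
(4,1): no bracket -> illegal
(4,2): no bracket -> illegal
B mobility = 7
-- W to move --
(1,5): no bracket -> illegal
(1,6): no bracket -> illegal
(1,7): no bracket -> illegal
(2,4): no bracket -> illegal
(2,5): no bracket -> illegal
(2,7): no bracket -> illegal
(3,6): flips 1 -> legal
(3,7): no bracket -> illegal
(4,2): no bracket -> illegal
(4,6): no bracket -> illegal
(5,2): flips 1 -> legal
(5,3): flips 1 -> legal
(5,4): flips 2 -> legal
(5,5): flips 1 -> legal
(5,6): flips 1 -> legal
W mobility = 6

Answer: B=7 W=6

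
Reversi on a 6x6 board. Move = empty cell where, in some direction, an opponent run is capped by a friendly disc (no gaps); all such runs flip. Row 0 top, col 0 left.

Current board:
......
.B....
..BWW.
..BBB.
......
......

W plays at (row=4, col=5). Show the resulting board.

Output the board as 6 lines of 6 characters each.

Place W at (4,5); scan 8 dirs for brackets.
Dir NW: opp run (3,4) capped by W -> flip
Dir N: first cell '.' (not opp) -> no flip
Dir NE: edge -> no flip
Dir W: first cell '.' (not opp) -> no flip
Dir E: edge -> no flip
Dir SW: first cell '.' (not opp) -> no flip
Dir S: first cell '.' (not opp) -> no flip
Dir SE: edge -> no flip
All flips: (3,4)

Answer: ......
.B....
..BWW.
..BBW.
.....W
......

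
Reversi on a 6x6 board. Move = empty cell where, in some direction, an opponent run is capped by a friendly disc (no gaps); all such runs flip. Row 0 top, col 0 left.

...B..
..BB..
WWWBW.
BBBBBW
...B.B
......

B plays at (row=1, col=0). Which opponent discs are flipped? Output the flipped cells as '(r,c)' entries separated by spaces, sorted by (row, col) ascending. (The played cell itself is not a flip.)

Answer: (2,0) (2,1)

Derivation:
Dir NW: edge -> no flip
Dir N: first cell '.' (not opp) -> no flip
Dir NE: first cell '.' (not opp) -> no flip
Dir W: edge -> no flip
Dir E: first cell '.' (not opp) -> no flip
Dir SW: edge -> no flip
Dir S: opp run (2,0) capped by B -> flip
Dir SE: opp run (2,1) capped by B -> flip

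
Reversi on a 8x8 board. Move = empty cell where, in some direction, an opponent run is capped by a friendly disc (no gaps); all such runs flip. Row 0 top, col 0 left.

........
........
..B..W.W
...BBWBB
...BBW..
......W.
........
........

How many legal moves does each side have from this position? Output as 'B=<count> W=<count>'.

Answer: B=7 W=6

Derivation:
-- B to move --
(1,4): flips 1 -> legal
(1,5): no bracket -> illegal
(1,6): flips 1 -> legal
(1,7): flips 1 -> legal
(2,4): no bracket -> illegal
(2,6): flips 1 -> legal
(4,6): flips 1 -> legal
(4,7): no bracket -> illegal
(5,4): flips 1 -> legal
(5,5): no bracket -> illegal
(5,7): no bracket -> illegal
(6,5): no bracket -> illegal
(6,6): no bracket -> illegal
(6,7): flips 2 -> legal
B mobility = 7
-- W to move --
(1,1): no bracket -> illegal
(1,2): no bracket -> illegal
(1,3): no bracket -> illegal
(2,1): no bracket -> illegal
(2,3): flips 1 -> legal
(2,4): no bracket -> illegal
(2,6): no bracket -> illegal
(3,1): no bracket -> illegal
(3,2): flips 2 -> legal
(4,2): flips 2 -> legal
(4,6): no bracket -> illegal
(4,7): flips 2 -> legal
(5,2): flips 2 -> legal
(5,3): flips 1 -> legal
(5,4): no bracket -> illegal
(5,5): no bracket -> illegal
W mobility = 6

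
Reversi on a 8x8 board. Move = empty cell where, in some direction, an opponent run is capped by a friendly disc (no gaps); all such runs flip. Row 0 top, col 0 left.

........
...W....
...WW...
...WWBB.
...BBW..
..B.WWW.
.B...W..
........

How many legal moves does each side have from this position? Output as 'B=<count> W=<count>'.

Answer: B=12 W=8

Derivation:
-- B to move --
(0,2): flips 2 -> legal
(0,3): flips 3 -> legal
(0,4): no bracket -> illegal
(1,2): no bracket -> illegal
(1,4): flips 2 -> legal
(1,5): no bracket -> illegal
(2,2): flips 1 -> legal
(2,5): flips 1 -> legal
(3,2): flips 2 -> legal
(4,2): no bracket -> illegal
(4,6): flips 1 -> legal
(4,7): no bracket -> illegal
(5,3): no bracket -> illegal
(5,7): no bracket -> illegal
(6,3): flips 2 -> legal
(6,4): flips 1 -> legal
(6,6): flips 1 -> legal
(6,7): no bracket -> illegal
(7,4): no bracket -> illegal
(7,5): flips 3 -> legal
(7,6): flips 2 -> legal
B mobility = 12
-- W to move --
(2,5): flips 1 -> legal
(2,6): no bracket -> illegal
(2,7): flips 1 -> legal
(3,2): flips 1 -> legal
(3,7): flips 2 -> legal
(4,1): no bracket -> illegal
(4,2): flips 2 -> legal
(4,6): flips 1 -> legal
(4,7): no bracket -> illegal
(5,0): no bracket -> illegal
(5,1): no bracket -> illegal
(5,3): flips 1 -> legal
(6,0): no bracket -> illegal
(6,2): no bracket -> illegal
(6,3): no bracket -> illegal
(7,0): flips 3 -> legal
(7,1): no bracket -> illegal
(7,2): no bracket -> illegal
W mobility = 8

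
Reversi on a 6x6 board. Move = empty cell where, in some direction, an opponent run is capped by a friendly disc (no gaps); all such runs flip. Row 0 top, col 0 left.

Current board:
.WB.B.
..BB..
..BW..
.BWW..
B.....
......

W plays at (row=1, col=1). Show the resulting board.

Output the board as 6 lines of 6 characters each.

Place W at (1,1); scan 8 dirs for brackets.
Dir NW: first cell '.' (not opp) -> no flip
Dir N: first cell 'W' (not opp) -> no flip
Dir NE: opp run (0,2), next=edge -> no flip
Dir W: first cell '.' (not opp) -> no flip
Dir E: opp run (1,2) (1,3), next='.' -> no flip
Dir SW: first cell '.' (not opp) -> no flip
Dir S: first cell '.' (not opp) -> no flip
Dir SE: opp run (2,2) capped by W -> flip
All flips: (2,2)

Answer: .WB.B.
.WBB..
..WW..
.BWW..
B.....
......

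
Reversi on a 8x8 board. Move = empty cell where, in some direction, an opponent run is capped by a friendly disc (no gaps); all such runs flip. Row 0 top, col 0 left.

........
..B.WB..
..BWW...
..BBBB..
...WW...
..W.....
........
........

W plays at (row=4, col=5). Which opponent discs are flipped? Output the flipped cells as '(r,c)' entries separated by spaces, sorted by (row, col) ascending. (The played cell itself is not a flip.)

Dir NW: opp run (3,4) capped by W -> flip
Dir N: opp run (3,5), next='.' -> no flip
Dir NE: first cell '.' (not opp) -> no flip
Dir W: first cell 'W' (not opp) -> no flip
Dir E: first cell '.' (not opp) -> no flip
Dir SW: first cell '.' (not opp) -> no flip
Dir S: first cell '.' (not opp) -> no flip
Dir SE: first cell '.' (not opp) -> no flip

Answer: (3,4)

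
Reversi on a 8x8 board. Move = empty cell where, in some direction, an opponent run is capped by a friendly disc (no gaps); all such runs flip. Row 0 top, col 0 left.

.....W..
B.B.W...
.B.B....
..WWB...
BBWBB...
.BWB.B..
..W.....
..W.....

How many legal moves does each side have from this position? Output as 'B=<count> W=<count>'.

-- B to move --
(0,3): no bracket -> illegal
(0,4): no bracket -> illegal
(0,6): no bracket -> illegal
(1,3): no bracket -> illegal
(1,5): no bracket -> illegal
(1,6): no bracket -> illegal
(2,2): flips 1 -> legal
(2,4): flips 2 -> legal
(2,5): no bracket -> illegal
(3,1): flips 3 -> legal
(6,1): flips 1 -> legal
(6,3): flips 1 -> legal
(7,1): flips 1 -> legal
(7,3): flips 1 -> legal
B mobility = 7
-- W to move --
(0,0): no bracket -> illegal
(0,1): no bracket -> illegal
(0,2): no bracket -> illegal
(0,3): no bracket -> illegal
(1,1): no bracket -> illegal
(1,3): flips 1 -> legal
(2,0): no bracket -> illegal
(2,2): no bracket -> illegal
(2,4): no bracket -> illegal
(2,5): flips 2 -> legal
(3,0): flips 1 -> legal
(3,1): no bracket -> illegal
(3,5): flips 3 -> legal
(4,5): flips 2 -> legal
(4,6): no bracket -> illegal
(5,0): flips 2 -> legal
(5,4): flips 2 -> legal
(5,6): no bracket -> illegal
(6,0): flips 1 -> legal
(6,1): no bracket -> illegal
(6,3): flips 2 -> legal
(6,4): flips 1 -> legal
(6,5): no bracket -> illegal
(6,6): flips 2 -> legal
W mobility = 11

Answer: B=7 W=11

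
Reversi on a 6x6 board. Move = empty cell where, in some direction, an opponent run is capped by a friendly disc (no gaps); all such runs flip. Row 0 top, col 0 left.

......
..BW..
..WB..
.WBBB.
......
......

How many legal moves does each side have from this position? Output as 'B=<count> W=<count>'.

Answer: B=5 W=7

Derivation:
-- B to move --
(0,2): no bracket -> illegal
(0,3): flips 1 -> legal
(0,4): no bracket -> illegal
(1,1): flips 1 -> legal
(1,4): flips 1 -> legal
(2,0): no bracket -> illegal
(2,1): flips 1 -> legal
(2,4): no bracket -> illegal
(3,0): flips 1 -> legal
(4,0): no bracket -> illegal
(4,1): no bracket -> illegal
(4,2): no bracket -> illegal
B mobility = 5
-- W to move --
(0,1): no bracket -> illegal
(0,2): flips 1 -> legal
(0,3): no bracket -> illegal
(1,1): flips 1 -> legal
(1,4): no bracket -> illegal
(2,1): no bracket -> illegal
(2,4): flips 1 -> legal
(2,5): no bracket -> illegal
(3,5): flips 3 -> legal
(4,1): no bracket -> illegal
(4,2): flips 1 -> legal
(4,3): flips 2 -> legal
(4,4): flips 1 -> legal
(4,5): no bracket -> illegal
W mobility = 7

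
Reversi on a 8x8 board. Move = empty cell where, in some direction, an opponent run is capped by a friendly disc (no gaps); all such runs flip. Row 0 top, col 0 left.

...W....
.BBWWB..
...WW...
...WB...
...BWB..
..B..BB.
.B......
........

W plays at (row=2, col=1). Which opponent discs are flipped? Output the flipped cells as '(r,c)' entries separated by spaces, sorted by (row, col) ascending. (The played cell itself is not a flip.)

Dir NW: first cell '.' (not opp) -> no flip
Dir N: opp run (1,1), next='.' -> no flip
Dir NE: opp run (1,2) capped by W -> flip
Dir W: first cell '.' (not opp) -> no flip
Dir E: first cell '.' (not opp) -> no flip
Dir SW: first cell '.' (not opp) -> no flip
Dir S: first cell '.' (not opp) -> no flip
Dir SE: first cell '.' (not opp) -> no flip

Answer: (1,2)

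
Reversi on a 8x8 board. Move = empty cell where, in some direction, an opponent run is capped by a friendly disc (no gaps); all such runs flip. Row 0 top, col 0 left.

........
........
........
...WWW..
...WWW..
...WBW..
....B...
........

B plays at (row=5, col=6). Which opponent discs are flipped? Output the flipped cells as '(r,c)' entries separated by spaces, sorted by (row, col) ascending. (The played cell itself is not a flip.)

Dir NW: opp run (4,5) (3,4), next='.' -> no flip
Dir N: first cell '.' (not opp) -> no flip
Dir NE: first cell '.' (not opp) -> no flip
Dir W: opp run (5,5) capped by B -> flip
Dir E: first cell '.' (not opp) -> no flip
Dir SW: first cell '.' (not opp) -> no flip
Dir S: first cell '.' (not opp) -> no flip
Dir SE: first cell '.' (not opp) -> no flip

Answer: (5,5)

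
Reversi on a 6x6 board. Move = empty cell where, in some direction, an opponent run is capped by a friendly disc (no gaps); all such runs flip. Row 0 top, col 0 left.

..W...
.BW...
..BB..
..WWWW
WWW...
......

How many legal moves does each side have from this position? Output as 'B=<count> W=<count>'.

-- B to move --
(0,1): flips 1 -> legal
(0,3): no bracket -> illegal
(1,3): flips 1 -> legal
(2,1): no bracket -> illegal
(2,4): no bracket -> illegal
(2,5): no bracket -> illegal
(3,0): no bracket -> illegal
(3,1): no bracket -> illegal
(4,3): flips 1 -> legal
(4,4): flips 1 -> legal
(4,5): flips 1 -> legal
(5,0): flips 2 -> legal
(5,1): no bracket -> illegal
(5,2): flips 2 -> legal
(5,3): no bracket -> illegal
B mobility = 7
-- W to move --
(0,0): flips 2 -> legal
(0,1): no bracket -> illegal
(1,0): flips 1 -> legal
(1,3): flips 1 -> legal
(1,4): flips 1 -> legal
(2,0): flips 1 -> legal
(2,1): no bracket -> illegal
(2,4): no bracket -> illegal
(3,1): no bracket -> illegal
W mobility = 5

Answer: B=7 W=5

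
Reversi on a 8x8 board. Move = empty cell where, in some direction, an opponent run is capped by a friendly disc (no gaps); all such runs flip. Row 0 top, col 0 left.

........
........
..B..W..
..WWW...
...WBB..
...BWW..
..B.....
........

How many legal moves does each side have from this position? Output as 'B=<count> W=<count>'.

-- B to move --
(1,4): no bracket -> illegal
(1,5): no bracket -> illegal
(1,6): no bracket -> illegal
(2,1): no bracket -> illegal
(2,3): flips 3 -> legal
(2,4): flips 1 -> legal
(2,6): no bracket -> illegal
(3,1): no bracket -> illegal
(3,5): no bracket -> illegal
(3,6): no bracket -> illegal
(4,1): no bracket -> illegal
(4,2): flips 2 -> legal
(4,6): no bracket -> illegal
(5,2): no bracket -> illegal
(5,6): flips 2 -> legal
(6,3): flips 1 -> legal
(6,4): flips 1 -> legal
(6,5): flips 1 -> legal
(6,6): flips 1 -> legal
B mobility = 8
-- W to move --
(1,1): flips 1 -> legal
(1,2): flips 1 -> legal
(1,3): no bracket -> illegal
(2,1): no bracket -> illegal
(2,3): no bracket -> illegal
(3,1): no bracket -> illegal
(3,5): flips 1 -> legal
(3,6): flips 1 -> legal
(4,2): no bracket -> illegal
(4,6): flips 2 -> legal
(5,1): no bracket -> illegal
(5,2): flips 1 -> legal
(5,6): flips 1 -> legal
(6,1): no bracket -> illegal
(6,3): flips 1 -> legal
(6,4): no bracket -> illegal
(7,1): no bracket -> illegal
(7,2): no bracket -> illegal
(7,3): no bracket -> illegal
W mobility = 8

Answer: B=8 W=8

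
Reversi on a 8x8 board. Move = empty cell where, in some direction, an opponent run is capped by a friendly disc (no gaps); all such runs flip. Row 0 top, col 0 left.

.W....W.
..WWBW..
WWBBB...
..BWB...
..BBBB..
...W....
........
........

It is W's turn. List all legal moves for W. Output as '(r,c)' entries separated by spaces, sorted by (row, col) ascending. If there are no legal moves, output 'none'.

Answer: (1,1) (2,5) (3,1) (3,5) (5,1) (5,2) (5,4) (5,5) (5,6)

Derivation:
(0,3): no bracket -> illegal
(0,4): no bracket -> illegal
(0,5): no bracket -> illegal
(1,1): flips 1 -> legal
(2,5): flips 3 -> legal
(3,1): flips 3 -> legal
(3,5): flips 3 -> legal
(3,6): no bracket -> illegal
(4,1): no bracket -> illegal
(4,6): no bracket -> illegal
(5,1): flips 1 -> legal
(5,2): flips 3 -> legal
(5,4): flips 2 -> legal
(5,5): flips 1 -> legal
(5,6): flips 3 -> legal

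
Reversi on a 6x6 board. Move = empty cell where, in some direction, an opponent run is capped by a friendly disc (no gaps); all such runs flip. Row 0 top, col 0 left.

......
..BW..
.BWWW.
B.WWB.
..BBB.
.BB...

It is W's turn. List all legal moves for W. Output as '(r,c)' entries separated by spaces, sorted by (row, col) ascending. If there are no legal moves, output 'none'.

(0,1): flips 1 -> legal
(0,2): flips 1 -> legal
(0,3): no bracket -> illegal
(1,0): flips 1 -> legal
(1,1): flips 1 -> legal
(2,0): flips 1 -> legal
(2,5): no bracket -> illegal
(3,1): no bracket -> illegal
(3,5): flips 1 -> legal
(4,0): no bracket -> illegal
(4,1): no bracket -> illegal
(4,5): flips 1 -> legal
(5,0): no bracket -> illegal
(5,3): flips 1 -> legal
(5,4): flips 3 -> legal
(5,5): flips 1 -> legal

Answer: (0,1) (0,2) (1,0) (1,1) (2,0) (3,5) (4,5) (5,3) (5,4) (5,5)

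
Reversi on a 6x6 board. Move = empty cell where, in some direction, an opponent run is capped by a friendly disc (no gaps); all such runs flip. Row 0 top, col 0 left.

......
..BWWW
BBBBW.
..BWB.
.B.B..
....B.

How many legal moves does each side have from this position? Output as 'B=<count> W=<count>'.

-- B to move --
(0,2): no bracket -> illegal
(0,3): flips 1 -> legal
(0,4): flips 3 -> legal
(0,5): flips 1 -> legal
(2,5): flips 1 -> legal
(3,5): no bracket -> illegal
(4,2): no bracket -> illegal
(4,4): flips 1 -> legal
B mobility = 5
-- W to move --
(0,1): no bracket -> illegal
(0,2): no bracket -> illegal
(0,3): no bracket -> illegal
(1,0): no bracket -> illegal
(1,1): flips 2 -> legal
(2,5): no bracket -> illegal
(3,0): no bracket -> illegal
(3,1): flips 2 -> legal
(3,5): flips 1 -> legal
(4,0): no bracket -> illegal
(4,2): no bracket -> illegal
(4,4): flips 1 -> legal
(4,5): no bracket -> illegal
(5,0): flips 3 -> legal
(5,1): no bracket -> illegal
(5,2): no bracket -> illegal
(5,3): flips 1 -> legal
(5,5): no bracket -> illegal
W mobility = 6

Answer: B=5 W=6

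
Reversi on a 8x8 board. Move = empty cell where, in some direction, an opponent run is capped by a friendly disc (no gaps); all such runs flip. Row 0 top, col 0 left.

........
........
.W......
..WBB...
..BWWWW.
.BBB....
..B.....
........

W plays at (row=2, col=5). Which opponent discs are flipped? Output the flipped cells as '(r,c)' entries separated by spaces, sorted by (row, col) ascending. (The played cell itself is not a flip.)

Dir NW: first cell '.' (not opp) -> no flip
Dir N: first cell '.' (not opp) -> no flip
Dir NE: first cell '.' (not opp) -> no flip
Dir W: first cell '.' (not opp) -> no flip
Dir E: first cell '.' (not opp) -> no flip
Dir SW: opp run (3,4) capped by W -> flip
Dir S: first cell '.' (not opp) -> no flip
Dir SE: first cell '.' (not opp) -> no flip

Answer: (3,4)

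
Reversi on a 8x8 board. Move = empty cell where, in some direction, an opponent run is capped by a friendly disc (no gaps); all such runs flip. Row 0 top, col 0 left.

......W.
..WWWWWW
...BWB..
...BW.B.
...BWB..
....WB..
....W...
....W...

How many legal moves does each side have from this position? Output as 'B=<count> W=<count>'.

-- B to move --
(0,1): flips 1 -> legal
(0,2): no bracket -> illegal
(0,3): flips 2 -> legal
(0,4): no bracket -> illegal
(0,5): flips 2 -> legal
(0,7): flips 1 -> legal
(1,1): no bracket -> illegal
(2,1): no bracket -> illegal
(2,2): no bracket -> illegal
(2,6): no bracket -> illegal
(2,7): no bracket -> illegal
(3,5): flips 1 -> legal
(5,3): flips 1 -> legal
(6,3): flips 1 -> legal
(6,5): flips 1 -> legal
(7,3): flips 1 -> legal
(7,5): no bracket -> illegal
B mobility = 9
-- W to move --
(2,2): flips 2 -> legal
(2,6): flips 1 -> legal
(2,7): flips 2 -> legal
(3,2): flips 3 -> legal
(3,5): flips 1 -> legal
(3,7): no bracket -> illegal
(4,2): flips 2 -> legal
(4,6): flips 2 -> legal
(4,7): flips 2 -> legal
(5,2): flips 1 -> legal
(5,3): flips 3 -> legal
(5,6): flips 2 -> legal
(6,5): no bracket -> illegal
(6,6): flips 1 -> legal
W mobility = 12

Answer: B=9 W=12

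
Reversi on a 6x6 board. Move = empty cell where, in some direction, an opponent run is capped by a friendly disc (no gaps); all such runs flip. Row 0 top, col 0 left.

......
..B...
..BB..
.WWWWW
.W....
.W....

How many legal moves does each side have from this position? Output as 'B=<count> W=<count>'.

-- B to move --
(2,0): no bracket -> illegal
(2,1): no bracket -> illegal
(2,4): no bracket -> illegal
(2,5): no bracket -> illegal
(3,0): no bracket -> illegal
(4,0): flips 1 -> legal
(4,2): flips 1 -> legal
(4,3): flips 1 -> legal
(4,4): flips 1 -> legal
(4,5): flips 1 -> legal
(5,0): flips 2 -> legal
(5,2): no bracket -> illegal
B mobility = 6
-- W to move --
(0,1): flips 2 -> legal
(0,2): flips 2 -> legal
(0,3): no bracket -> illegal
(1,1): flips 1 -> legal
(1,3): flips 2 -> legal
(1,4): flips 1 -> legal
(2,1): no bracket -> illegal
(2,4): no bracket -> illegal
W mobility = 5

Answer: B=6 W=5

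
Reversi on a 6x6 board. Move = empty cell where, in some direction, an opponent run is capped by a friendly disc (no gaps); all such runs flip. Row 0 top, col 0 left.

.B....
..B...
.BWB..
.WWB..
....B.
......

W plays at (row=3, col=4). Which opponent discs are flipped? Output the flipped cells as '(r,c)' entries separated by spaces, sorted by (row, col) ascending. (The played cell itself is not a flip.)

Dir NW: opp run (2,3) (1,2) (0,1), next=edge -> no flip
Dir N: first cell '.' (not opp) -> no flip
Dir NE: first cell '.' (not opp) -> no flip
Dir W: opp run (3,3) capped by W -> flip
Dir E: first cell '.' (not opp) -> no flip
Dir SW: first cell '.' (not opp) -> no flip
Dir S: opp run (4,4), next='.' -> no flip
Dir SE: first cell '.' (not opp) -> no flip

Answer: (3,3)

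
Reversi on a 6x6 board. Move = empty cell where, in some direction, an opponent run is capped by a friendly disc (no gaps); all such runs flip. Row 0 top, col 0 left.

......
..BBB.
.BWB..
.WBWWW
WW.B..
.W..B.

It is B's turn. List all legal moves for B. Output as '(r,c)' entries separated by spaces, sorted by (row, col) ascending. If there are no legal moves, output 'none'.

Answer: (2,5) (3,0) (4,5) (5,0)

Derivation:
(1,1): no bracket -> illegal
(2,0): no bracket -> illegal
(2,4): no bracket -> illegal
(2,5): flips 1 -> legal
(3,0): flips 1 -> legal
(4,2): no bracket -> illegal
(4,4): no bracket -> illegal
(4,5): flips 1 -> legal
(5,0): flips 1 -> legal
(5,2): no bracket -> illegal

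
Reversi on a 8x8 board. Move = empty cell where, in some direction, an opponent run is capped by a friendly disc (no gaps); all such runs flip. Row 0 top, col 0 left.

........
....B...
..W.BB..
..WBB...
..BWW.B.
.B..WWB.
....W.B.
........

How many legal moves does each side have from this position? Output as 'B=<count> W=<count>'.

-- B to move --
(1,1): flips 1 -> legal
(1,2): flips 2 -> legal
(1,3): no bracket -> illegal
(2,1): no bracket -> illegal
(2,3): no bracket -> illegal
(3,1): flips 1 -> legal
(3,5): no bracket -> illegal
(4,1): no bracket -> illegal
(4,5): flips 2 -> legal
(5,2): flips 1 -> legal
(5,3): flips 3 -> legal
(6,3): no bracket -> illegal
(6,5): no bracket -> illegal
(7,3): flips 2 -> legal
(7,4): flips 3 -> legal
(7,5): no bracket -> illegal
B mobility = 8
-- W to move --
(0,3): no bracket -> illegal
(0,4): flips 3 -> legal
(0,5): no bracket -> illegal
(1,3): no bracket -> illegal
(1,5): no bracket -> illegal
(1,6): flips 2 -> legal
(2,3): flips 1 -> legal
(2,6): no bracket -> illegal
(3,1): no bracket -> illegal
(3,5): flips 2 -> legal
(3,6): no bracket -> illegal
(3,7): flips 1 -> legal
(4,0): no bracket -> illegal
(4,1): flips 1 -> legal
(4,5): no bracket -> illegal
(4,7): no bracket -> illegal
(5,0): no bracket -> illegal
(5,2): flips 1 -> legal
(5,3): no bracket -> illegal
(5,7): flips 1 -> legal
(6,0): no bracket -> illegal
(6,1): no bracket -> illegal
(6,2): no bracket -> illegal
(6,5): no bracket -> illegal
(6,7): no bracket -> illegal
(7,5): no bracket -> illegal
(7,6): no bracket -> illegal
(7,7): flips 1 -> legal
W mobility = 9

Answer: B=8 W=9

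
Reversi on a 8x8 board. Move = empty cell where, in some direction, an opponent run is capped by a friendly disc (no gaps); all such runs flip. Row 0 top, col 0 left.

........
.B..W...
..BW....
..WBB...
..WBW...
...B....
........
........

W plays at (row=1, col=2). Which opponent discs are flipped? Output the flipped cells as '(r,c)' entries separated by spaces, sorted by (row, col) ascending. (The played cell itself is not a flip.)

Dir NW: first cell '.' (not opp) -> no flip
Dir N: first cell '.' (not opp) -> no flip
Dir NE: first cell '.' (not opp) -> no flip
Dir W: opp run (1,1), next='.' -> no flip
Dir E: first cell '.' (not opp) -> no flip
Dir SW: first cell '.' (not opp) -> no flip
Dir S: opp run (2,2) capped by W -> flip
Dir SE: first cell 'W' (not opp) -> no flip

Answer: (2,2)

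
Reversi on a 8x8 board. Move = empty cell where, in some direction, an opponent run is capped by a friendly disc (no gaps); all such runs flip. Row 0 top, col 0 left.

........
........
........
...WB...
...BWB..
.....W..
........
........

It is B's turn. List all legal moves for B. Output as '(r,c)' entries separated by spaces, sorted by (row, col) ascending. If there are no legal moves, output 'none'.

(2,2): no bracket -> illegal
(2,3): flips 1 -> legal
(2,4): no bracket -> illegal
(3,2): flips 1 -> legal
(3,5): no bracket -> illegal
(4,2): no bracket -> illegal
(4,6): no bracket -> illegal
(5,3): no bracket -> illegal
(5,4): flips 1 -> legal
(5,6): no bracket -> illegal
(6,4): no bracket -> illegal
(6,5): flips 1 -> legal
(6,6): no bracket -> illegal

Answer: (2,3) (3,2) (5,4) (6,5)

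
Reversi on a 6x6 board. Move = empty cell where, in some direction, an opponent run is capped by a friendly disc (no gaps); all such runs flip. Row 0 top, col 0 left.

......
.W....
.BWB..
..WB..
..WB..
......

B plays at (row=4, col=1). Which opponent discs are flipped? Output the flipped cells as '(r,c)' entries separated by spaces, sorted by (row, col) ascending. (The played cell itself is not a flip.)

Dir NW: first cell '.' (not opp) -> no flip
Dir N: first cell '.' (not opp) -> no flip
Dir NE: opp run (3,2) capped by B -> flip
Dir W: first cell '.' (not opp) -> no flip
Dir E: opp run (4,2) capped by B -> flip
Dir SW: first cell '.' (not opp) -> no flip
Dir S: first cell '.' (not opp) -> no flip
Dir SE: first cell '.' (not opp) -> no flip

Answer: (3,2) (4,2)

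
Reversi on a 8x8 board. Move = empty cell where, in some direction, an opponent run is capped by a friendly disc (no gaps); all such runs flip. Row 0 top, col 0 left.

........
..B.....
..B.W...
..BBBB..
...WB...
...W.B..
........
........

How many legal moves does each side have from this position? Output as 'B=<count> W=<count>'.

Answer: B=8 W=8

Derivation:
-- B to move --
(1,3): flips 1 -> legal
(1,4): flips 1 -> legal
(1,5): flips 1 -> legal
(2,3): no bracket -> illegal
(2,5): no bracket -> illegal
(4,2): flips 1 -> legal
(5,2): flips 1 -> legal
(5,4): flips 1 -> legal
(6,2): flips 1 -> legal
(6,3): flips 2 -> legal
(6,4): no bracket -> illegal
B mobility = 8
-- W to move --
(0,1): no bracket -> illegal
(0,2): no bracket -> illegal
(0,3): no bracket -> illegal
(1,1): no bracket -> illegal
(1,3): no bracket -> illegal
(2,1): flips 1 -> legal
(2,3): flips 1 -> legal
(2,5): flips 1 -> legal
(2,6): flips 2 -> legal
(3,1): no bracket -> illegal
(3,6): no bracket -> illegal
(4,1): no bracket -> illegal
(4,2): flips 1 -> legal
(4,5): flips 1 -> legal
(4,6): flips 1 -> legal
(5,4): flips 2 -> legal
(5,6): no bracket -> illegal
(6,4): no bracket -> illegal
(6,5): no bracket -> illegal
(6,6): no bracket -> illegal
W mobility = 8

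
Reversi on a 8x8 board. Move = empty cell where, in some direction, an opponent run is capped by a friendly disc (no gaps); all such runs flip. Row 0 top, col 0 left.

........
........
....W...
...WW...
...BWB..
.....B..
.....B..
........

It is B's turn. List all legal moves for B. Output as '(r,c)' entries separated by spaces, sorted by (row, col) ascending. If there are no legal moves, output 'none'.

Answer: (2,2) (2,3) (2,5)

Derivation:
(1,3): no bracket -> illegal
(1,4): no bracket -> illegal
(1,5): no bracket -> illegal
(2,2): flips 2 -> legal
(2,3): flips 2 -> legal
(2,5): flips 1 -> legal
(3,2): no bracket -> illegal
(3,5): no bracket -> illegal
(4,2): no bracket -> illegal
(5,3): no bracket -> illegal
(5,4): no bracket -> illegal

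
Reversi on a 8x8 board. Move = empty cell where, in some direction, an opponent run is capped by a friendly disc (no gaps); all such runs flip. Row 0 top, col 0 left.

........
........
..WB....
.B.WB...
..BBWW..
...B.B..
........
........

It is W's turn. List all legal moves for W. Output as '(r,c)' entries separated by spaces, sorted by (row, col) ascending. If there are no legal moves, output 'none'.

Answer: (1,2) (1,3) (2,4) (3,5) (4,0) (4,1) (5,1) (6,2) (6,3) (6,5) (6,6)

Derivation:
(1,2): flips 2 -> legal
(1,3): flips 1 -> legal
(1,4): no bracket -> illegal
(2,0): no bracket -> illegal
(2,1): no bracket -> illegal
(2,4): flips 2 -> legal
(2,5): no bracket -> illegal
(3,0): no bracket -> illegal
(3,2): no bracket -> illegal
(3,5): flips 1 -> legal
(4,0): flips 1 -> legal
(4,1): flips 2 -> legal
(4,6): no bracket -> illegal
(5,1): flips 1 -> legal
(5,2): no bracket -> illegal
(5,4): no bracket -> illegal
(5,6): no bracket -> illegal
(6,2): flips 1 -> legal
(6,3): flips 2 -> legal
(6,4): no bracket -> illegal
(6,5): flips 1 -> legal
(6,6): flips 1 -> legal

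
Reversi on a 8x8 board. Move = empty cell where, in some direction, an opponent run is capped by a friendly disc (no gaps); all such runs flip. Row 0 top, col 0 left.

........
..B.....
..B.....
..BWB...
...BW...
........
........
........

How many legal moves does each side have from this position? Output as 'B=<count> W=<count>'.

-- B to move --
(2,3): flips 1 -> legal
(2,4): no bracket -> illegal
(3,5): no bracket -> illegal
(4,2): no bracket -> illegal
(4,5): flips 1 -> legal
(5,3): no bracket -> illegal
(5,4): flips 1 -> legal
(5,5): flips 2 -> legal
B mobility = 4
-- W to move --
(0,1): no bracket -> illegal
(0,2): no bracket -> illegal
(0,3): no bracket -> illegal
(1,1): flips 1 -> legal
(1,3): no bracket -> illegal
(2,1): no bracket -> illegal
(2,3): no bracket -> illegal
(2,4): flips 1 -> legal
(2,5): no bracket -> illegal
(3,1): flips 1 -> legal
(3,5): flips 1 -> legal
(4,1): no bracket -> illegal
(4,2): flips 1 -> legal
(4,5): no bracket -> illegal
(5,2): no bracket -> illegal
(5,3): flips 1 -> legal
(5,4): no bracket -> illegal
W mobility = 6

Answer: B=4 W=6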